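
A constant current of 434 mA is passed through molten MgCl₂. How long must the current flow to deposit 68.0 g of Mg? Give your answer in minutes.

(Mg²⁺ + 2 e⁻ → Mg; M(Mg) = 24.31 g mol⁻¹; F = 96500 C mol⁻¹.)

20700 min

n(Mg) = m/M = 68.0 / 24.31 = 2.797 mol.
Each Mg atom requires 2 electrons, so n(e⁻) = 2 × 2.797 = 5.594 mol.
Q = n(e⁻)·F = 5.594 × 96500 = 539900 C.
t = Q/I = 539900 / 0.4340 A = 1244000 s = 20700 min.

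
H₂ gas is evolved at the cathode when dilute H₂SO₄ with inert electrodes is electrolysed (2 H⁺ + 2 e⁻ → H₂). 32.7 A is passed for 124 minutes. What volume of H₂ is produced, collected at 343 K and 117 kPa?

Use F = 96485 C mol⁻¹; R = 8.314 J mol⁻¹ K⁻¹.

Q = I·t = 32.70 A × 7440.0 s = 243300 C.
n(e⁻) = Q/F = 243300 / 96485 = 2.522 mol.
2 electrons are transferred per H₂ molecule, so n(H₂) = 2.522 / 2 = 1.261 mol.
V = nRT/P = (1.261 × 8.314 × 343) / (117 × 10³ Pa) = 0.0307 m³ = 30.7 L.

30.7 L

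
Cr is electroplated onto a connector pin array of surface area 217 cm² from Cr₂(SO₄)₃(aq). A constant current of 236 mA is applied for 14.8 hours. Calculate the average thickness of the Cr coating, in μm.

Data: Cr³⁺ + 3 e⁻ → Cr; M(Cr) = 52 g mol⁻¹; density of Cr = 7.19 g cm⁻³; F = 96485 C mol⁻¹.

14.5 μm

Q = I·t = 0.2360 × 53280 = 12570 C; n(e⁻) = 0.1303 mol.
n(Cr) = n(e⁻)/3 = 0.04344 mol, so m = 0.04344 × 52 = 2.259 g.
Volume = m/ρ = 2.259 / 7.19 = 0.3142 cm³.
Thickness = V/A = 0.3142 / 217 = 0.00145 cm = 14.5 μm.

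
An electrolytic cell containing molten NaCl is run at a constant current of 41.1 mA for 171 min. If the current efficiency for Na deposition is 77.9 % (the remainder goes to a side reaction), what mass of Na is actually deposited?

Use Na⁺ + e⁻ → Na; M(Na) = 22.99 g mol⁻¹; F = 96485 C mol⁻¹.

0.0783 g

Q = I·t = 0.04110 × 10260 = 421.7 C.
n(e⁻) = 421.7/96485 = 0.004370 mol; theoretically n(Na) = 0.004370/1 = 0.004370 mol, m_theo = 0.1005 g.
At 77.9 % efficiency, m_actual = 0.779 × 0.1005 = 0.0783 g.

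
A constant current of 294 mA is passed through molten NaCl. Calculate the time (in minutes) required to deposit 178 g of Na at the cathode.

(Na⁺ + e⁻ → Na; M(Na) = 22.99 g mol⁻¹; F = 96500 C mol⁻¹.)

n(Na) = m/M = 178 / 22.99 = 7.742 mol.
Each Na atom requires 1 electron, so n(e⁻) = 1 × 7.742 = 7.742 mol.
Q = n(e⁻)·F = 7.742 × 96500 = 747200 C.
t = Q/I = 747200 / 0.2940 A = 2541000 s = 42400 min.

42400 min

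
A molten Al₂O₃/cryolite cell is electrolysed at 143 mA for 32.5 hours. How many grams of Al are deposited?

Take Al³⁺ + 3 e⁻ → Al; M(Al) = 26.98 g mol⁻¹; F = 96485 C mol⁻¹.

Q = I·t = 0.1430 A × 117000 s = 16730 C.
n(e⁻) = Q/F = 16730 / 96485 = 0.1734 mol.
Al³⁺ + 3 e⁻ → Al, so n(Al) = n(e⁻)/3 = 0.05780 mol.
m = n·M = 0.05780 × 26.98 = 1.56 g.

1.56 g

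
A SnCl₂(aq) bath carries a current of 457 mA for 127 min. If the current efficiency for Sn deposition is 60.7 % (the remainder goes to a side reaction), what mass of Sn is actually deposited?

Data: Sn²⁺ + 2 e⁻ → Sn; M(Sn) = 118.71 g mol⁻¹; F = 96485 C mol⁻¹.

1.30 g

Q = I·t = 0.4570 × 7620.0 = 3482 C.
n(e⁻) = 3482/96485 = 0.03609 mol; theoretically n(Sn) = 0.03609/2 = 0.01805 mol, m_theo = 2.142 g.
At 60.7 % efficiency, m_actual = 0.607 × 2.142 = 1.30 g.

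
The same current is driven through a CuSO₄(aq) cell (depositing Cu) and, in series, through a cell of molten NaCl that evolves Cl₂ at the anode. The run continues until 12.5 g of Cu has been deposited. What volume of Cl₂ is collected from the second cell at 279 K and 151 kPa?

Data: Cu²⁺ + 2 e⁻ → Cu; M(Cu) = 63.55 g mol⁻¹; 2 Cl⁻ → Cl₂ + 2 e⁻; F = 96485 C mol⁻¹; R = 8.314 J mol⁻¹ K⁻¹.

n(Cu) = 12.5 / 63.55 = 0.1967 mol, so n(e⁻) = 2 × 0.1967 = 0.3934 mol.
The cells are in series, so the same 0.3934 mol of electrons passes through the second cell.
2 Cl⁻ → Cl₂ + 2 e⁻ — 2 mol e⁻ per mol Cl₂, so n(Cl₂) = 0.3934/2 = 0.1967 mol.
V = nRT/P = (0.1967 × 8.314 × 279) / (151 × 10³) = 0.00302 m³ = 3.02 L.

3.02 L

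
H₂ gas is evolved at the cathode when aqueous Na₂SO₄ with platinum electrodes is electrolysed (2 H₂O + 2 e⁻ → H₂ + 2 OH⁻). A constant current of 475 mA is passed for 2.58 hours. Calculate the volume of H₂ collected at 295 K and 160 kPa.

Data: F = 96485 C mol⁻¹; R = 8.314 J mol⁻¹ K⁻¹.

0.350 L

Q = I·t = 0.4750 A × 9288.0 s = 4412 C.
n(e⁻) = Q/F = 4412 / 96485 = 0.04573 mol.
2 electrons are transferred per H₂ molecule, so n(H₂) = 0.04573 / 2 = 0.02286 mol.
V = nRT/P = (0.02286 × 8.314 × 295) / (160 × 10³ Pa) = 3.50 × 10⁻⁴ m³ = 0.350 L.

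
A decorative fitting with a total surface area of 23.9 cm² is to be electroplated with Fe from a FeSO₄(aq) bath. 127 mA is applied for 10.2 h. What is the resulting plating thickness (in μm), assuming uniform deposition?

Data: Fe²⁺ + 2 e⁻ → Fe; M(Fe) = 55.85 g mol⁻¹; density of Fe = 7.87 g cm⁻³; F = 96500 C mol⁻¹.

71.7 μm

Q = I·t = 0.1270 × 36720 = 4663 C; n(e⁻) = 0.04833 mol.
n(Fe) = n(e⁻)/2 = 0.02416 mol, so m = 0.02416 × 55.85 = 1.349 g.
Volume = m/ρ = 1.349 / 7.87 = 0.1715 cm³.
Thickness = V/A = 0.1715 / 23.9 = 0.00717 cm = 71.7 μm.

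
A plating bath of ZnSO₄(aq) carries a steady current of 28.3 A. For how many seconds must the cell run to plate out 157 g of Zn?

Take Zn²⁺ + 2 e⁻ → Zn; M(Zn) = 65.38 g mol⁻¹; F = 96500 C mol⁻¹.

n(Zn) = m/M = 157 / 65.38 = 2.401 mol.
Each Zn atom requires 2 electrons, so n(e⁻) = 2 × 2.401 = 4.803 mol.
Q = n(e⁻)·F = 4.803 × 96500 = 463500 C.
t = Q/I = 463500 / 28.30 A = 16380 s.

16400 s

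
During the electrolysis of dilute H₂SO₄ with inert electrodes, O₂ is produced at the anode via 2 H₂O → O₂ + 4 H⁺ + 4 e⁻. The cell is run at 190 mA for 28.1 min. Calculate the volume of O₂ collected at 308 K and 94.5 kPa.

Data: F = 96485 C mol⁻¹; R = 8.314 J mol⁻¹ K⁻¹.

0.0225 L

Q = I·t = 0.1900 A × 1686.0 s = 320.3 C.
n(e⁻) = Q/F = 320.3 / 96485 = 0.003320 mol.
4 electrons are transferred per O₂ molecule, so n(O₂) = 0.003320 / 4 = 0.0008300 mol.
V = nRT/P = (0.0008300 × 8.314 × 308) / (94.5 × 10³ Pa) = 2.25 × 10⁻⁵ m³ = 0.0225 L.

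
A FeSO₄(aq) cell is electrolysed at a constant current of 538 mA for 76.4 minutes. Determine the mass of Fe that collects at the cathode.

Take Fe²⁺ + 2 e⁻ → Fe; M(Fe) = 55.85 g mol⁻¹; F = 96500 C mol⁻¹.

0.714 g

Q = I·t = 0.5380 A × 4584.0 s = 2466 C.
n(e⁻) = Q/F = 2466 / 96500 = 0.02556 mol.
Fe²⁺ + 2 e⁻ → Fe, so n(Fe) = n(e⁻)/2 = 0.01278 mol.
m = n·M = 0.01278 × 55.85 = 0.714 g.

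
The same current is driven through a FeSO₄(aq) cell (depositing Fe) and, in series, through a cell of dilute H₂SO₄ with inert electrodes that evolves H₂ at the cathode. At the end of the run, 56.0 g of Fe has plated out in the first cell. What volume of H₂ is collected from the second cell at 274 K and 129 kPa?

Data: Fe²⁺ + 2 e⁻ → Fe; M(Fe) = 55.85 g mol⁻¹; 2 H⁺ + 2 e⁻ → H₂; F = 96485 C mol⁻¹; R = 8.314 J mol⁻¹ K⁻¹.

17.7 L

n(Fe) = 56.0 / 55.85 = 1.003 mol, so n(e⁻) = 2 × 1.003 = 2.005 mol.
The cells are in series, so the same 2.005 mol of electrons passes through the second cell.
2 H⁺ + 2 e⁻ → H₂ — 2 mol e⁻ per mol H₂, so n(H₂) = 2.005/2 = 1.003 mol.
V = nRT/P = (1.003 × 8.314 × 274) / (129 × 10³) = 0.0177 m³ = 17.7 L.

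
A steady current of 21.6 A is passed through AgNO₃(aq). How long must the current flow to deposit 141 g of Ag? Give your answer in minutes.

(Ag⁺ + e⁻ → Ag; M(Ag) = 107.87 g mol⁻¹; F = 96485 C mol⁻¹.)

97.3 min

n(Ag) = m/M = 141 / 107.87 = 1.307 mol.
Each Ag atom requires 1 electron, so n(e⁻) = 1 × 1.307 = 1.307 mol.
Q = n(e⁻)·F = 1.307 × 96485 = 126100 C.
t = Q/I = 126100 / 21.60 A = 5839 s = 97.3 min.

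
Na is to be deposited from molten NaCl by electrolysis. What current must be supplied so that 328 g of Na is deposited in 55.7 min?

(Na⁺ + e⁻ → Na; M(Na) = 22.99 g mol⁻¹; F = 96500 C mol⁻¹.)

412 A

n(Na) = 328 / 22.99 = 14.27 mol.
n(e⁻) = 1 × 14.27 = 14.27 mol.
Q = n(e⁻)·F = 14.27 × 96500 = 1377000 C.
I = Q/t = 1377000 / 3342.0 s = 412 A.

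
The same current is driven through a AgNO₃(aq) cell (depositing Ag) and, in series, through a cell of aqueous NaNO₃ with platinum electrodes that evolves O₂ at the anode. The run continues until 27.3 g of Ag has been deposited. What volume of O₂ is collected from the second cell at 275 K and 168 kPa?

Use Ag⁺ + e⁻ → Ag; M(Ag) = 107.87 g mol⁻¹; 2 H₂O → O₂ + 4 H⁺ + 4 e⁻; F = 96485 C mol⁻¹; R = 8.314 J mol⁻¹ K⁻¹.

n(Ag) = 27.3 / 107.87 = 0.2531 mol, so n(e⁻) = 1 × 0.2531 = 0.2531 mol.
The cells are in series, so the same 0.2531 mol of electrons passes through the second cell.
2 H₂O → O₂ + 4 H⁺ + 4 e⁻ — 4 mol e⁻ per mol O₂, so n(O₂) = 0.2531/4 = 0.06327 mol.
V = nRT/P = (0.06327 × 8.314 × 275) / (168 × 10³) = 8.61 × 10⁻⁴ m³ = 0.861 L.

0.861 L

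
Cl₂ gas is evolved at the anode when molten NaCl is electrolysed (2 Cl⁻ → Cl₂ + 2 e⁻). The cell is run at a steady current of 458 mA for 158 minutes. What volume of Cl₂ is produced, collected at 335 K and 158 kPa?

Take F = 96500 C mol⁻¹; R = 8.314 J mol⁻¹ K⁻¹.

0.397 L

Q = I·t = 0.4580 A × 9480.0 s = 4342 C.
n(e⁻) = Q/F = 4342 / 96500 = 0.04499 mol.
2 electrons are transferred per Cl₂ molecule, so n(Cl₂) = 0.04499 / 2 = 0.02250 mol.
V = nRT/P = (0.02250 × 8.314 × 335) / (158 × 10³ Pa) = 3.97 × 10⁻⁴ m³ = 0.397 L.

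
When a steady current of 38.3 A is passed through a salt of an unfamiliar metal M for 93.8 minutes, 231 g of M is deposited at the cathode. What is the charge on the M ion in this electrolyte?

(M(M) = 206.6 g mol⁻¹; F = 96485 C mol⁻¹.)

Q = I·t = 38.30 A × 5628.0 s = 215600 C, so n(e⁻) = 215600/96485 = 2.234 mol.
n(M) deposited = 231 / 206.6 = 1.118 mol.
Electrons per atom = n(e⁻)/n(M) = 2.234 / 1.118 = 2.00 ≈ 2, so the ion is M²⁺.

+2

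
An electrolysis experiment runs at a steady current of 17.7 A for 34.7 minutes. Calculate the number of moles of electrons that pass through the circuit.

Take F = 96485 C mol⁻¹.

Q = I·t = 17.70 A × 2082.0 s = 36850 C.
n(e⁻) = Q/F = 36850 / 96485 = 0.382 mol.

0.382 mol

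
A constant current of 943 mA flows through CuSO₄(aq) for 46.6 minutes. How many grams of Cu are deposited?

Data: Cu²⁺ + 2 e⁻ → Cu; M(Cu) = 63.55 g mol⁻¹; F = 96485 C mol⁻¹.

Q = I·t = 0.9430 A × 2796.0 s = 2637 C.
n(e⁻) = Q/F = 2637 / 96485 = 0.02733 mol.
Cu²⁺ + 2 e⁻ → Cu, so n(Cu) = n(e⁻)/2 = 0.01366 mol.
m = n·M = 0.01366 × 63.55 = 0.868 g.

0.868 g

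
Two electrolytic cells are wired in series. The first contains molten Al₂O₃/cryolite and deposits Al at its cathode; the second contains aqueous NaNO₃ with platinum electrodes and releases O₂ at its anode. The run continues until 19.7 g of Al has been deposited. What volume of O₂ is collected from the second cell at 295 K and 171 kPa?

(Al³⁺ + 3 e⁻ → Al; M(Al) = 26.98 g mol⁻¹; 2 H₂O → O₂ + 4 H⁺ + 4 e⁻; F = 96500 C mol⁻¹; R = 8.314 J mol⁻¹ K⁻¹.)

n(Al) = 19.7 / 26.98 = 0.7302 mol, so n(e⁻) = 3 × 0.7302 = 2.191 mol.
The cells are in series, so the same 2.191 mol of electrons passes through the second cell.
2 H₂O → O₂ + 4 H⁺ + 4 e⁻ — 4 mol e⁻ per mol O₂, so n(O₂) = 2.191/4 = 0.5476 mol.
V = nRT/P = (0.5476 × 8.314 × 295) / (171 × 10³) = 0.00785 m³ = 7.85 L.

7.85 L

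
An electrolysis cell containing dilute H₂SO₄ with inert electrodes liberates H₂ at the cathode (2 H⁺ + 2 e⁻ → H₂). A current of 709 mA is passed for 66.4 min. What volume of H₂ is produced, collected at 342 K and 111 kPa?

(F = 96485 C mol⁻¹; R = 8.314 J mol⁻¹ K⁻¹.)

Q = I·t = 0.7090 A × 3984.0 s = 2825 C.
n(e⁻) = Q/F = 2825 / 96485 = 0.02928 mol.
2 electrons are transferred per H₂ molecule, so n(H₂) = 0.02928 / 2 = 0.01464 mol.
V = nRT/P = (0.01464 × 8.314 × 342) / (111 × 10³ Pa) = 3.75 × 10⁻⁴ m³ = 0.375 L.

0.375 L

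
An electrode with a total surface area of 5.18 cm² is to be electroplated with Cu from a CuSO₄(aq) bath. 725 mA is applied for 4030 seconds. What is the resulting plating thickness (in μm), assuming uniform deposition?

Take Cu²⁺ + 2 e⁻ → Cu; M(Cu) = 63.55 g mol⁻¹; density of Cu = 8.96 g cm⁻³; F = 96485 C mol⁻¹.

207 μm

Q = I·t = 0.7250 × 4030.0 = 2922 C; n(e⁻) = 0.03028 mol.
n(Cu) = n(e⁻)/2 = 0.01514 mol, so m = 0.01514 × 63.55 = 0.9622 g.
Volume = m/ρ = 0.9622 / 8.96 = 0.1074 cm³.
Thickness = V/A = 0.1074 / 5.18 = 0.0207 cm = 207 μm.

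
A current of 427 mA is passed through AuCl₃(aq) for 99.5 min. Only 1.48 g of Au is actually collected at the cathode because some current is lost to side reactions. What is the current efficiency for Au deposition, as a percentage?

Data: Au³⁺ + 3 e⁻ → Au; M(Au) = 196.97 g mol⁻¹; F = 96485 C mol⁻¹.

85.3 %

Q = I·t = 0.4270 × 5970.0 = 2549 C; n(e⁻) = 2549/96485 = 0.02642 mol.
Theoretical n(Au) = n(e⁻)/3 = 0.008807 mol, i.e. m_theo = 0.008807 × 196.97 = 1.735 g.
Efficiency = m_actual / m_theo = 1.48 / 1.735 = 85.3 %.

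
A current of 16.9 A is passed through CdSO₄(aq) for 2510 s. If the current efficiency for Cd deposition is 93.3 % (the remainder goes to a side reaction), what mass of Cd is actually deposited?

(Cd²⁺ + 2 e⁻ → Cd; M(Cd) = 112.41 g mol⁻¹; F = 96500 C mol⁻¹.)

Q = I·t = 16.90 × 2510.0 = 42420 C.
n(e⁻) = 42420/96500 = 0.4396 mol; theoretically n(Cd) = 0.4396/2 = 0.2198 mol, m_theo = 24.71 g.
At 93.3 % efficiency, m_actual = 0.933 × 24.71 = 23.1 g.

23.1 g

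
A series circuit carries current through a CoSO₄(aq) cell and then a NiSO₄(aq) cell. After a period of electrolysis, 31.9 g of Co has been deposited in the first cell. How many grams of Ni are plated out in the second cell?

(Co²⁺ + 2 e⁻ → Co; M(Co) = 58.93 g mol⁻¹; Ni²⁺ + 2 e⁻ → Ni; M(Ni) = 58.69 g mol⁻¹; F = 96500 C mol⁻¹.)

n(Co) = 31.9 / 58.93 = 0.5413 mol.
Since Co²⁺ + 2 e⁻ → Co, n(e⁻) passed = 2 × 0.5413 = 1.083 mol.
Cells in series carry the same charge, so the same 1.083 mol of electrons passes through cell 2.
Ni²⁺ + 2 e⁻ → Ni, so n(Ni) = 1.083 / 2 = 0.5413 mol.
m(Ni) = 0.5413 × 58.69 = 31.8 g.

31.8 g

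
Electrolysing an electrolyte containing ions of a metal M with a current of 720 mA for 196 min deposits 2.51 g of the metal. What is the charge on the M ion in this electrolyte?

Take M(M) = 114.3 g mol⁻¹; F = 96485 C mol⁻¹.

+4

Q = I·t = 0.7200 A × 11760 s = 8467 C, so n(e⁻) = 8467/96485 = 0.08776 mol.
n(M) deposited = 2.51 / 114.3 = 0.02196 mol.
Electrons per atom = n(e⁻)/n(M) = 0.08776 / 0.02196 = 4.00 ≈ 4, so the ion is M⁴⁺.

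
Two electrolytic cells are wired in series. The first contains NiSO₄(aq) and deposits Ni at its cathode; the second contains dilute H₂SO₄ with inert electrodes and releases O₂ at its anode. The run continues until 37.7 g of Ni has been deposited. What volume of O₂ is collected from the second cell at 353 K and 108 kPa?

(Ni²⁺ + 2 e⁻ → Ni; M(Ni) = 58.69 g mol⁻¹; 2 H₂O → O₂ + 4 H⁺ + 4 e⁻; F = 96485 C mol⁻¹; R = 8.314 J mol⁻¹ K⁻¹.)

n(Ni) = 37.7 / 58.69 = 0.6424 mol, so n(e⁻) = 2 × 0.6424 = 1.285 mol.
The cells are in series, so the same 1.285 mol of electrons passes through the second cell.
2 H₂O → O₂ + 4 H⁺ + 4 e⁻ — 4 mol e⁻ per mol O₂, so n(O₂) = 1.285/4 = 0.3212 mol.
V = nRT/P = (0.3212 × 8.314 × 353) / (108 × 10³) = 0.00873 m³ = 8.73 L.

8.73 L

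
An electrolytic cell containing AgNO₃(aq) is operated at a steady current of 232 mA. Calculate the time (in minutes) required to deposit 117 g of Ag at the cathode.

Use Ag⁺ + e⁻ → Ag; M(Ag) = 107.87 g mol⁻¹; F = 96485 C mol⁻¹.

n(Ag) = m/M = 117 / 107.87 = 1.085 mol.
Each Ag atom requires 1 electron, so n(e⁻) = 1 × 1.085 = 1.085 mol.
Q = n(e⁻)·F = 1.085 × 96485 = 104700 C.
t = Q/I = 104700 / 0.2320 A = 451100 s = 7520 min.

7520 min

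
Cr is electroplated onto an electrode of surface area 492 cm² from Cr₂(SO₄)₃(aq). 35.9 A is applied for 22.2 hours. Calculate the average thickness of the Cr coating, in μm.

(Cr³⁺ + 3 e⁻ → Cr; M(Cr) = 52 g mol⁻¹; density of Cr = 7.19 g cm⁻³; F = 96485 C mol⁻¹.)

1460 μm

Q = I·t = 35.90 × 79920 = 2869000 C; n(e⁻) = 29.74 mol.
n(Cr) = n(e⁻)/3 = 9.912 mol, so m = 9.912 × 52 = 515.4 g.
Volume = m/ρ = 515.4 / 7.19 = 71.69 cm³.
Thickness = V/A = 71.69 / 492 = 0.146 cm = 1460 μm.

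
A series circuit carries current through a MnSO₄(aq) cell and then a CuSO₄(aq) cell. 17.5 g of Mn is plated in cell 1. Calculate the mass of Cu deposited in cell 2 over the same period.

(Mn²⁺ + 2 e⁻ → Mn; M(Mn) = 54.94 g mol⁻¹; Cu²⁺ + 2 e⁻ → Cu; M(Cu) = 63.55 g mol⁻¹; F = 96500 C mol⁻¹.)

n(Mn) = 17.5 / 54.94 = 0.3185 mol.
Since Mn²⁺ + 2 e⁻ → Mn, n(e⁻) passed = 2 × 0.3185 = 0.6371 mol.
Cells in series carry the same charge, so the same 0.6371 mol of electrons passes through cell 2.
Cu²⁺ + 2 e⁻ → Cu, so n(Cu) = 0.6371 / 2 = 0.3185 mol.
m(Cu) = 0.3185 × 63.55 = 20.2 g.

20.2 g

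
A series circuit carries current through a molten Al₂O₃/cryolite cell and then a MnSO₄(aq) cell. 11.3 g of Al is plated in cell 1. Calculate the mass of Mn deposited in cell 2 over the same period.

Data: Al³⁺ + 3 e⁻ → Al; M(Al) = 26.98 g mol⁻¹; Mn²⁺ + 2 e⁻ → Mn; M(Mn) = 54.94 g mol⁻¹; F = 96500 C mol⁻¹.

n(Al) = 11.3 / 26.98 = 0.4188 mol.
Since Al³⁺ + 3 e⁻ → Al, n(e⁻) passed = 3 × 0.4188 = 1.256 mol.
Cells in series carry the same charge, so the same 1.256 mol of electrons passes through cell 2.
Mn²⁺ + 2 e⁻ → Mn, so n(Mn) = 1.256 / 2 = 0.6282 mol.
m(Mn) = 0.6282 × 54.94 = 34.5 g.

34.5 g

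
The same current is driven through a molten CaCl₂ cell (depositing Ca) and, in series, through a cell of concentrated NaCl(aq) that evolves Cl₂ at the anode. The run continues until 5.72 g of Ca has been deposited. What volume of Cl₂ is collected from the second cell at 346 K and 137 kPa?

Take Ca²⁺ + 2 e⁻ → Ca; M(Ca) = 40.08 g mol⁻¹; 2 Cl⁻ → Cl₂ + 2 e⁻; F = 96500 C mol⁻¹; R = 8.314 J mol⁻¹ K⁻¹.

3.00 L

n(Ca) = 5.72 / 40.08 = 0.1427 mol, so n(e⁻) = 2 × 0.1427 = 0.2854 mol.
The cells are in series, so the same 0.2854 mol of electrons passes through the second cell.
2 Cl⁻ → Cl₂ + 2 e⁻ — 2 mol e⁻ per mol Cl₂, so n(Cl₂) = 0.2854/2 = 0.1427 mol.
V = nRT/P = (0.1427 × 8.314 × 346) / (137 × 10³) = 0.00300 m³ = 3.00 L.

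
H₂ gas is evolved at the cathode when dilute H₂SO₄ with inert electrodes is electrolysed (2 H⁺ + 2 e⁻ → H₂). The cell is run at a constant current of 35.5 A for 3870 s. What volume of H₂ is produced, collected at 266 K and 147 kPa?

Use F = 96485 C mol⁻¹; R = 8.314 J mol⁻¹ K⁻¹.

10.7 L

Q = I·t = 35.50 A × 3870.0 s = 137400 C.
n(e⁻) = Q/F = 137400 / 96485 = 1.424 mol.
2 electrons are transferred per H₂ molecule, so n(H₂) = 1.424 / 2 = 0.7120 mol.
V = nRT/P = (0.7120 × 8.314 × 266) / (147 × 10³ Pa) = 0.0107 m³ = 10.7 L.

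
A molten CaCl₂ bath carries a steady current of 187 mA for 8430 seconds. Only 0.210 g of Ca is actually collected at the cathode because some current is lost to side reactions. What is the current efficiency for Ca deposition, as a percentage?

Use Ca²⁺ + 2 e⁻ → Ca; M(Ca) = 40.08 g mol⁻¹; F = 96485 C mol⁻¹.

Q = I·t = 0.1870 × 8430.0 = 1576 C; n(e⁻) = 1576/96485 = 0.01634 mol.
Theoretical n(Ca) = n(e⁻)/2 = 0.008169 mol, i.e. m_theo = 0.008169 × 40.08 = 0.3274 g.
Efficiency = m_actual / m_theo = 0.210 / 0.3274 = 64.1 %.

64.1 %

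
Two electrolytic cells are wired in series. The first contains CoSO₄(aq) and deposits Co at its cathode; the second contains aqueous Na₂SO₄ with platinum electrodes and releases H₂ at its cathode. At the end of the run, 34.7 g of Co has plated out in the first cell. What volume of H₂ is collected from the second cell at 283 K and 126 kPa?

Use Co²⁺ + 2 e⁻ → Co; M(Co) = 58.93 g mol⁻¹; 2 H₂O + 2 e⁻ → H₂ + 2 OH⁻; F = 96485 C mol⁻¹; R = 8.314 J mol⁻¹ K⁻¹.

11.0 L

n(Co) = 34.7 / 58.93 = 0.5888 mol, so n(e⁻) = 2 × 0.5888 = 1.178 mol.
The cells are in series, so the same 1.178 mol of electrons passes through the second cell.
2 H₂O + 2 e⁻ → H₂ + 2 OH⁻ — 2 mol e⁻ per mol H₂, so n(H₂) = 1.178/2 = 0.5888 mol.
V = nRT/P = (0.5888 × 8.314 × 283) / (126 × 10³) = 0.0110 m³ = 11.0 L.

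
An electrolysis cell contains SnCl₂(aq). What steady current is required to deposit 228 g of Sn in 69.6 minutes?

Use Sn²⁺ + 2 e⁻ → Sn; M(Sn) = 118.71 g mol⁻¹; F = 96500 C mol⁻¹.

n(Sn) = 228 / 118.71 = 1.921 mol.
n(e⁻) = 2 × 1.921 = 3.841 mol.
Q = n(e⁻)·F = 3.841 × 96500 = 370700 C.
I = Q/t = 370700 / 4176.0 s = 88.8 A.

88.8 A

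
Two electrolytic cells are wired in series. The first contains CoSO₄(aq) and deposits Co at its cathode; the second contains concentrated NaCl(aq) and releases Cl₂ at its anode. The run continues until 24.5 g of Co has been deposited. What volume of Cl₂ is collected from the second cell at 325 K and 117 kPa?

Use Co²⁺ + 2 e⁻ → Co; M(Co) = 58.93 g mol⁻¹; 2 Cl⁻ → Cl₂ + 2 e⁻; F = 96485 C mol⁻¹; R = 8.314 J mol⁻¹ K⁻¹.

9.60 L

n(Co) = 24.5 / 58.93 = 0.4157 mol, so n(e⁻) = 2 × 0.4157 = 0.8315 mol.
The cells are in series, so the same 0.8315 mol of electrons passes through the second cell.
2 Cl⁻ → Cl₂ + 2 e⁻ — 2 mol e⁻ per mol Cl₂, so n(Cl₂) = 0.8315/2 = 0.4157 mol.
V = nRT/P = (0.4157 × 8.314 × 325) / (117 × 10³) = 0.00960 m³ = 9.60 L.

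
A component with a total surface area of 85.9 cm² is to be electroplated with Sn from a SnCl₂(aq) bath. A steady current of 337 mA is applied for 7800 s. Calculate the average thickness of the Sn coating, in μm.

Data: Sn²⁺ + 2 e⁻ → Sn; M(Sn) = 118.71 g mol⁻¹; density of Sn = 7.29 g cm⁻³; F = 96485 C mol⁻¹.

Q = I·t = 0.3370 × 7800.0 = 2629 C; n(e⁻) = 0.02724 mol.
n(Sn) = n(e⁻)/2 = 0.01362 mol, so m = 0.01362 × 118.71 = 1.617 g.
Volume = m/ρ = 1.617 / 7.29 = 0.2218 cm³.
Thickness = V/A = 0.2218 / 85.9 = 0.00258 cm = 25.8 μm.

25.8 μm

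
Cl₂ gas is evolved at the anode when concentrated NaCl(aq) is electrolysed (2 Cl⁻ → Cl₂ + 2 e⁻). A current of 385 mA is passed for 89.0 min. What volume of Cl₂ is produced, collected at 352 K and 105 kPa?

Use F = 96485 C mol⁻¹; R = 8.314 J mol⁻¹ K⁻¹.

0.297 L

Q = I·t = 0.3850 A × 5340.0 s = 2056 C.
n(e⁻) = Q/F = 2056 / 96485 = 0.02131 mol.
2 electrons are transferred per Cl₂ molecule, so n(Cl₂) = 0.02131 / 2 = 0.01065 mol.
V = nRT/P = (0.01065 × 8.314 × 352) / (105 × 10³ Pa) = 2.97 × 10⁻⁴ m³ = 0.297 L.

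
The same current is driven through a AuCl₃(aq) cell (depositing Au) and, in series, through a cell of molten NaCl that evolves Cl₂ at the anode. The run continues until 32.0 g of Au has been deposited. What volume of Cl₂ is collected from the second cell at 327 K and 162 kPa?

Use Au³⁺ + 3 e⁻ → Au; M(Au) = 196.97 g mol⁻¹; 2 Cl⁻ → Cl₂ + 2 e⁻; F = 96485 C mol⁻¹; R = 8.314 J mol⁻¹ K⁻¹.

4.09 L

n(Au) = 32.0 / 196.97 = 0.1625 mol, so n(e⁻) = 3 × 0.1625 = 0.4874 mol.
The cells are in series, so the same 0.4874 mol of electrons passes through the second cell.
2 Cl⁻ → Cl₂ + 2 e⁻ — 2 mol e⁻ per mol Cl₂, so n(Cl₂) = 0.4874/2 = 0.2437 mol.
V = nRT/P = (0.2437 × 8.314 × 327) / (162 × 10³) = 0.00409 m³ = 4.09 L.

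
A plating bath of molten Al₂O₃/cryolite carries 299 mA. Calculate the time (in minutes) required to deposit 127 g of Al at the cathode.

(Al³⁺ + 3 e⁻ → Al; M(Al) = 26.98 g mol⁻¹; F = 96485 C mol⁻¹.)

75900 min

n(Al) = m/M = 127 / 26.98 = 4.707 mol.
Each Al atom requires 3 electrons, so n(e⁻) = 3 × 4.707 = 14.12 mol.
Q = n(e⁻)·F = 14.12 × 96485 = 1363000 C.
t = Q/I = 1363000 / 0.2990 A = 4557000 s = 75900 min.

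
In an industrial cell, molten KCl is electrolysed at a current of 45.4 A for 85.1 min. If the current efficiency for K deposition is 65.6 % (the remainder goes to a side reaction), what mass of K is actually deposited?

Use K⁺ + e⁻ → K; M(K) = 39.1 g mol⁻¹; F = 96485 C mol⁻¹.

Q = I·t = 45.40 × 5106.0 = 231800 C.
n(e⁻) = 231800/96485 = 2.403 mol; theoretically n(K) = 2.403/1 = 2.403 mol, m_theo = 93.94 g.
At 65.6 % efficiency, m_actual = 0.656 × 93.94 = 61.6 g.

61.6 g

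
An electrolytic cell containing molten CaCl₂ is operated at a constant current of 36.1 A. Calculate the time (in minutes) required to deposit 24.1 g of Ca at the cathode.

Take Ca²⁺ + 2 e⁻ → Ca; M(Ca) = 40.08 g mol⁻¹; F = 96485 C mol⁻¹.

53.6 min

n(Ca) = m/M = 24.1 / 40.08 = 0.6013 mol.
Each Ca atom requires 2 electrons, so n(e⁻) = 2 × 0.6013 = 1.203 mol.
Q = n(e⁻)·F = 1.203 × 96485 = 116000 C.
t = Q/I = 116000 / 36.10 A = 3214 s = 53.6 min.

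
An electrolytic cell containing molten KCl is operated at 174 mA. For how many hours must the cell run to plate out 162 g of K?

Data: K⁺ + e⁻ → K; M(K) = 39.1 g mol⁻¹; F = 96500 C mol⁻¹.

n(K) = m/M = 162 / 39.1 = 4.143 mol.
Each K atom requires 1 electron, so n(e⁻) = 1 × 4.143 = 4.143 mol.
Q = n(e⁻)·F = 4.143 × 96500 = 399800 C.
t = Q/I = 399800 / 0.1740 A = 2298000 s = 638 h.

638 h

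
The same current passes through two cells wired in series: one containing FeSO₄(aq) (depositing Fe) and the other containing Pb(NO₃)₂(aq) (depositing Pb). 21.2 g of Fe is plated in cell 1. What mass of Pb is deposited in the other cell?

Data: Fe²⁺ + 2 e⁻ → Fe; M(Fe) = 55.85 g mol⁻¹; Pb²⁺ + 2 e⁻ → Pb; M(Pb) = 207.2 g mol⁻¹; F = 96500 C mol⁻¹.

n(Fe) = 21.2 / 55.85 = 0.3796 mol.
Since Fe²⁺ + 2 e⁻ → Fe, n(e⁻) passed = 2 × 0.3796 = 0.7592 mol.
Cells in series carry the same charge, so the same 0.7592 mol of electrons passes through cell 2.
Pb²⁺ + 2 e⁻ → Pb, so n(Pb) = 0.7592 / 2 = 0.3796 mol.
m(Pb) = 0.3796 × 207.2 = 78.7 g.

78.7 g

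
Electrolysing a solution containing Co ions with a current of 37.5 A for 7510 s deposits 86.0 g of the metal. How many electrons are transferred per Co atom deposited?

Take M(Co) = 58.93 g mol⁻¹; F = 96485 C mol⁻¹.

2

Q = I·t = 37.50 A × 7510.0 s = 281600 C, so n(e⁻) = 281600/96485 = 2.919 mol.
n(Co) deposited = 86.0 / 58.93 = 1.459 mol.
Electrons per atom = n(e⁻)/n(Co) = 2.919 / 1.459 = 2.00 ≈ 2, so the ion is Co²⁺.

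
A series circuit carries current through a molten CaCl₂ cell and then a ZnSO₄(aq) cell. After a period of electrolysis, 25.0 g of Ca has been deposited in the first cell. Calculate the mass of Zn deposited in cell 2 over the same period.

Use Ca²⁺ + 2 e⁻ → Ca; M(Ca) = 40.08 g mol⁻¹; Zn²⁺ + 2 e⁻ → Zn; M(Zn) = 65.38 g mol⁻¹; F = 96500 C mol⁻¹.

40.8 g

n(Ca) = 25.0 / 40.08 = 0.6238 mol.
Since Ca²⁺ + 2 e⁻ → Ca, n(e⁻) passed = 2 × 0.6238 = 1.248 mol.
Cells in series carry the same charge, so the same 1.248 mol of electrons passes through cell 2.
Zn²⁺ + 2 e⁻ → Zn, so n(Zn) = 1.248 / 2 = 0.6238 mol.
m(Zn) = 0.6238 × 65.38 = 40.8 g.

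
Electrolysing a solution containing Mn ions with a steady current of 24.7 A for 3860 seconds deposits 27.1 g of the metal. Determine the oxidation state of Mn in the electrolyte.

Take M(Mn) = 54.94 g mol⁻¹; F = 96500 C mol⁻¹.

+2

Q = I·t = 24.70 A × 3860.0 s = 95340 C, so n(e⁻) = 95340/96500 = 0.9880 mol.
n(Mn) deposited = 27.1 / 54.94 = 0.4933 mol.
Electrons per atom = n(e⁻)/n(Mn) = 0.9880 / 0.4933 = 2.00 ≈ 2, so the ion is Mn²⁺.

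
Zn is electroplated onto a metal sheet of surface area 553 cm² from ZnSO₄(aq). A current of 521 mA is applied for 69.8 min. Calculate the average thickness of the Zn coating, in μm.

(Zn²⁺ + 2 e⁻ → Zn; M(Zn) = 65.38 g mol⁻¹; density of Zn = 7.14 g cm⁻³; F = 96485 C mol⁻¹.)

Q = I·t = 0.5210 × 4188.0 = 2182 C; n(e⁻) = 0.02261 mol.
n(Zn) = n(e⁻)/2 = 0.01131 mol, so m = 0.01131 × 65.38 = 0.7393 g.
Volume = m/ρ = 0.7393 / 7.14 = 0.1035 cm³.
Thickness = V/A = 0.1035 / 553 = 1.87 × 10⁻⁴ cm = 1.87 μm.

1.87 μm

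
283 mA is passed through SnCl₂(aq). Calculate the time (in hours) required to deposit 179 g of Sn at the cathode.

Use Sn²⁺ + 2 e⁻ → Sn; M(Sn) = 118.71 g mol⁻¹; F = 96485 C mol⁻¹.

286 h

n(Sn) = m/M = 179 / 118.71 = 1.508 mol.
Each Sn atom requires 2 electrons, so n(e⁻) = 2 × 1.508 = 3.016 mol.
Q = n(e⁻)·F = 3.016 × 96485 = 291000 C.
t = Q/I = 291000 / 0.2830 A = 1028000 s = 286 h.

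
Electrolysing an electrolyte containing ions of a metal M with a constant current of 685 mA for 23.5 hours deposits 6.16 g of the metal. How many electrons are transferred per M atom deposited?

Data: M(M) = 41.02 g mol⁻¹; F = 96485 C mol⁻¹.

4

Q = I·t = 0.6850 A × 84600 s = 57950 C, so n(e⁻) = 57950/96485 = 0.6006 mol.
n(M) deposited = 6.16 / 41.02 = 0.1502 mol.
Electrons per atom = n(e⁻)/n(M) = 0.6006 / 0.1502 = 4.00 ≈ 4, so the ion is M⁴⁺.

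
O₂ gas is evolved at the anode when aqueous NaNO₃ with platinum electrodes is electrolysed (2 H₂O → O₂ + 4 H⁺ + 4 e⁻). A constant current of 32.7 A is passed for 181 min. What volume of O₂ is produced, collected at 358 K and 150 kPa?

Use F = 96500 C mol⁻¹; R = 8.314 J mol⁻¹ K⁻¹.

18.3 L

Q = I·t = 32.70 A × 10860 s = 355100 C.
n(e⁻) = Q/F = 355100 / 96500 = 3.680 mol.
4 electrons are transferred per O₂ molecule, so n(O₂) = 3.680 / 4 = 0.9200 mol.
V = nRT/P = (0.9200 × 8.314 × 358) / (150 × 10³ Pa) = 0.0183 m³ = 18.3 L.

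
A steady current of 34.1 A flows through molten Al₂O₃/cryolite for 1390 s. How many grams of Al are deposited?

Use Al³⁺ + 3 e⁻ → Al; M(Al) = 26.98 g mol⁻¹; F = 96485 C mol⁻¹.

4.42 g

Q = I·t = 34.10 A × 1390.0 s = 47400 C.
n(e⁻) = Q/F = 47400 / 96485 = 0.4913 mol.
Al³⁺ + 3 e⁻ → Al, so n(Al) = n(e⁻)/3 = 0.1638 mol.
m = n·M = 0.1638 × 26.98 = 4.42 g.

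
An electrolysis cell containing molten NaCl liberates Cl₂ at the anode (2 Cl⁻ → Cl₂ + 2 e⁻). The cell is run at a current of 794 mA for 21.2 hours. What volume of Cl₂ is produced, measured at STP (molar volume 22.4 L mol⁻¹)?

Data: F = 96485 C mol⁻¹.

Q = I·t = 0.7940 A × 76320 s = 60600 C.
n(e⁻) = Q/F = 60600 / 96485 = 0.6281 mol.
2 electrons are transferred per Cl₂ molecule, so n(Cl₂) = 0.6281 / 2 = 0.3140 mol.
V = n × V_m = 0.3140 × 22.4 = 7.03 L.

7.03 L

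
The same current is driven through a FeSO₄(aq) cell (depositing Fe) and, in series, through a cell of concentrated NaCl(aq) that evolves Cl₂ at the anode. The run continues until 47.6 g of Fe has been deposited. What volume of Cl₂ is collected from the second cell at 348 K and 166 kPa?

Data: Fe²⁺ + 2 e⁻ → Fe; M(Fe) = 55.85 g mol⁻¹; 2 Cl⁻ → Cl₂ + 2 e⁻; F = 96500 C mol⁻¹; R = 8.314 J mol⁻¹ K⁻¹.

14.9 L

n(Fe) = 47.6 / 55.85 = 0.8523 mol, so n(e⁻) = 2 × 0.8523 = 1.705 mol.
The cells are in series, so the same 1.705 mol of electrons passes through the second cell.
2 Cl⁻ → Cl₂ + 2 e⁻ — 2 mol e⁻ per mol Cl₂, so n(Cl₂) = 1.705/2 = 0.8523 mol.
V = nRT/P = (0.8523 × 8.314 × 348) / (166 × 10³) = 0.0149 m³ = 14.9 L.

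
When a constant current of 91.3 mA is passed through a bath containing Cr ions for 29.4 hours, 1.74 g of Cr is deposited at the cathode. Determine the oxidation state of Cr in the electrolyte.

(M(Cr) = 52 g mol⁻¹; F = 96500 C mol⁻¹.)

Q = I·t = 0.09130 A × 105840 s = 9663 C, so n(e⁻) = 9663/96500 = 0.1001 mol.
n(Cr) deposited = 1.74 / 52 = 0.03346 mol.
Electrons per atom = n(e⁻)/n(Cr) = 0.1001 / 0.03346 = 2.99 ≈ 3, so the ion is Cr³⁺.

+3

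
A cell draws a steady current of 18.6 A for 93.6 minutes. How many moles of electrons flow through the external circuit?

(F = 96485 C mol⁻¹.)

1.08 mol

Q = I·t = 18.60 A × 5616.0 s = 104500 C.
n(e⁻) = Q/F = 104500 / 96485 = 1.08 mol.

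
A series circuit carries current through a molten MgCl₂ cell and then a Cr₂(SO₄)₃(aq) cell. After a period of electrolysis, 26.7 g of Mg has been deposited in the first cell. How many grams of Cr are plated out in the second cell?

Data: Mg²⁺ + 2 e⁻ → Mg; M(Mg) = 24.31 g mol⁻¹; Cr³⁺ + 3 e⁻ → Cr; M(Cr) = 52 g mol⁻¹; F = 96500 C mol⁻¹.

38.1 g

n(Mg) = 26.7 / 24.31 = 1.098 mol.
Since Mg²⁺ + 2 e⁻ → Mg, n(e⁻) passed = 2 × 1.098 = 2.197 mol.
Cells in series carry the same charge, so the same 2.197 mol of electrons passes through cell 2.
Cr³⁺ + 3 e⁻ → Cr, so n(Cr) = 2.197 / 3 = 0.7322 mol.
m(Cr) = 0.7322 × 52 = 38.1 g.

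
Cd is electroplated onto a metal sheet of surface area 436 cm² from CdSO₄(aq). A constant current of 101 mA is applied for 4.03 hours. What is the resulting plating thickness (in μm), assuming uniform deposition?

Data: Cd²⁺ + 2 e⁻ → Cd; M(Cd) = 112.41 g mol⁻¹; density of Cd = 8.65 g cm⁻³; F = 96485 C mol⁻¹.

Q = I·t = 0.1010 × 14508 = 1465 C; n(e⁻) = 0.01519 mol.
n(Cd) = n(e⁻)/2 = 0.007593 mol, so m = 0.007593 × 112.41 = 0.8536 g.
Volume = m/ρ = 0.8536 / 8.65 = 0.09868 cm³.
Thickness = V/A = 0.09868 / 436 = 2.26 × 10⁻⁴ cm = 2.26 μm.

2.26 μm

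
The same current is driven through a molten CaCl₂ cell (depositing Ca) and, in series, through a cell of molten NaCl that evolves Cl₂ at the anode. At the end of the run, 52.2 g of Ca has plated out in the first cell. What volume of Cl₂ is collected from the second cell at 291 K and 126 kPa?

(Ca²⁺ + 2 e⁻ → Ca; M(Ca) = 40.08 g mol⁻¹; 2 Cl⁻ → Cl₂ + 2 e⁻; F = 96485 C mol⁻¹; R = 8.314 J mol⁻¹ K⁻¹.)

25.0 L

n(Ca) = 52.2 / 40.08 = 1.302 mol, so n(e⁻) = 2 × 1.302 = 2.605 mol.
The cells are in series, so the same 2.605 mol of electrons passes through the second cell.
2 Cl⁻ → Cl₂ + 2 e⁻ — 2 mol e⁻ per mol Cl₂, so n(Cl₂) = 2.605/2 = 1.302 mol.
V = nRT/P = (1.302 × 8.314 × 291) / (126 × 10³) = 0.0250 m³ = 25.0 L.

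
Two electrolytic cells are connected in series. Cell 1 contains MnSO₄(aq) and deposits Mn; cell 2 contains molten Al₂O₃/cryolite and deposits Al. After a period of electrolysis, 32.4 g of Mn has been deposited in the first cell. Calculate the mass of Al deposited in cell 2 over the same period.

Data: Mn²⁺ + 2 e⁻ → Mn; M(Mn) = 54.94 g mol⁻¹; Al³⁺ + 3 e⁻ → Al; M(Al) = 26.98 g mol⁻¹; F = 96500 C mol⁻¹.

n(Mn) = 32.4 / 54.94 = 0.5897 mol.
Since Mn²⁺ + 2 e⁻ → Mn, n(e⁻) passed = 2 × 0.5897 = 1.179 mol.
Cells in series carry the same charge, so the same 1.179 mol of electrons passes through cell 2.
Al³⁺ + 3 e⁻ → Al, so n(Al) = 1.179 / 3 = 0.3932 mol.
m(Al) = 0.3932 × 26.98 = 10.6 g.

10.6 g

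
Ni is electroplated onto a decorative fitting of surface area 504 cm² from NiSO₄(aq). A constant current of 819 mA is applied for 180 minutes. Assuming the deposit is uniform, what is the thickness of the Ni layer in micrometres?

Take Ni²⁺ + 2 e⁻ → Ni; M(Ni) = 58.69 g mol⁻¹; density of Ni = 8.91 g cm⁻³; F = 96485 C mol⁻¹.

5.99 μm

Q = I·t = 0.8190 × 10800 = 8845 C; n(e⁻) = 0.09167 mol.
n(Ni) = n(e⁻)/2 = 0.04584 mol, so m = 0.04584 × 58.69 = 2.690 g.
Volume = m/ρ = 2.690 / 8.91 = 0.3019 cm³.
Thickness = V/A = 0.3019 / 504 = 5.99 × 10⁻⁴ cm = 5.99 μm.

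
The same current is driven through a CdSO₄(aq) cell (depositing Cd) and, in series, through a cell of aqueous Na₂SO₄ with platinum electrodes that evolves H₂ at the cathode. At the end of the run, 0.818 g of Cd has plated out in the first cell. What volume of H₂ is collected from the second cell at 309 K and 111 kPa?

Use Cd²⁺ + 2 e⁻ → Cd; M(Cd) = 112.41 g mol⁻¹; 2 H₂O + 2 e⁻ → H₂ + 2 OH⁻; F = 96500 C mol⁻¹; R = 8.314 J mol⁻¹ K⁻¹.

0.168 L

n(Cd) = 0.818 / 112.41 = 0.007277 mol, so n(e⁻) = 2 × 0.007277 = 0.01455 mol.
The cells are in series, so the same 0.01455 mol of electrons passes through the second cell.
2 H₂O + 2 e⁻ → H₂ + 2 OH⁻ — 2 mol e⁻ per mol H₂, so n(H₂) = 0.01455/2 = 0.007277 mol.
V = nRT/P = (0.007277 × 8.314 × 309) / (111 × 10³) = 1.68 × 10⁻⁴ m³ = 0.168 L.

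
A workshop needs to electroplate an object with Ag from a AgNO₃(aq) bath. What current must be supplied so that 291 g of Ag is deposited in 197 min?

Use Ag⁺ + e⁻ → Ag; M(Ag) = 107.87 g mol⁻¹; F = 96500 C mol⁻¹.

n(Ag) = 291 / 107.87 = 2.698 mol.
n(e⁻) = 1 × 2.698 = 2.698 mol.
Q = n(e⁻)·F = 2.698 × 96500 = 260300 C.
I = Q/t = 260300 / 11820 s = 22.0 A.

22.0 A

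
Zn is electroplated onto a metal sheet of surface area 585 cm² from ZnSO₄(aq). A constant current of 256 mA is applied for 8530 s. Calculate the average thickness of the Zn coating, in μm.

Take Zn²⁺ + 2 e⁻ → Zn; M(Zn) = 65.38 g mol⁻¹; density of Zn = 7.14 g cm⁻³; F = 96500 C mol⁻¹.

Q = I·t = 0.2560 × 8530.0 = 2184 C; n(e⁻) = 0.02263 mol.
n(Zn) = n(e⁻)/2 = 0.01131 mol, so m = 0.01131 × 65.38 = 0.7397 g.
Volume = m/ρ = 0.7397 / 7.14 = 0.1036 cm³.
Thickness = V/A = 0.1036 / 585 = 1.77 × 10⁻⁴ cm = 1.77 μm.

1.77 μm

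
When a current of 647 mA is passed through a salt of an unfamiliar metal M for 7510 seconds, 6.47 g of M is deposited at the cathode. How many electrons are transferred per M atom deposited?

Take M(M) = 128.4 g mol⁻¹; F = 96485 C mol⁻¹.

Q = I·t = 0.6470 A × 7510.0 s = 4859 C, so n(e⁻) = 4859/96485 = 0.05036 mol.
n(M) deposited = 6.47 / 128.4 = 0.05039 mol.
Electrons per atom = n(e⁻)/n(M) = 0.05036 / 0.05039 = 0.999 ≈ 1, so the ion is M⁺.

1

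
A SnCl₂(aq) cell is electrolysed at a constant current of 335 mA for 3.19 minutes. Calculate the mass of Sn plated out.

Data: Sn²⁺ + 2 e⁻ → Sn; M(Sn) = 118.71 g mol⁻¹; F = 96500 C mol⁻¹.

Q = I·t = 0.3350 A × 191.40 s = 64.12 C.
n(e⁻) = Q/F = 64.12 / 96500 = 0.0006644 mol.
Sn²⁺ + 2 e⁻ → Sn, so n(Sn) = n(e⁻)/2 = 0.0003322 mol.
m = n·M = 0.0003322 × 118.71 = 0.0394 g.

0.0394 g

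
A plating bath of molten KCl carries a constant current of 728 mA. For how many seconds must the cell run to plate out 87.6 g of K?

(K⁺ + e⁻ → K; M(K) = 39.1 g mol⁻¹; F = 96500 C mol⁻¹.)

n(K) = m/M = 87.6 / 39.1 = 2.240 mol.
Each K atom requires 1 electron, so n(e⁻) = 1 × 2.240 = 2.240 mol.
Q = n(e⁻)·F = 2.240 × 96500 = 216200 C.
t = Q/I = 216200 / 0.7280 A = 297000 s.

2.97 × 10⁵ s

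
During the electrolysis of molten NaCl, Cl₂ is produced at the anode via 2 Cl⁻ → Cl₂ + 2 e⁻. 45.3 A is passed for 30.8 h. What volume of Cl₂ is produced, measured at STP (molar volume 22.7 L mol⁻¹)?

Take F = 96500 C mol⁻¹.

Q = I·t = 45.30 A × 110880 s = 5023000 C.
n(e⁻) = Q/F = 5023000 / 96500 = 52.05 mol.
2 electrons are transferred per Cl₂ molecule, so n(Cl₂) = 52.05 / 2 = 26.03 mol.
V = n × V_m = 26.03 × 22.7 = 591 L.

591 L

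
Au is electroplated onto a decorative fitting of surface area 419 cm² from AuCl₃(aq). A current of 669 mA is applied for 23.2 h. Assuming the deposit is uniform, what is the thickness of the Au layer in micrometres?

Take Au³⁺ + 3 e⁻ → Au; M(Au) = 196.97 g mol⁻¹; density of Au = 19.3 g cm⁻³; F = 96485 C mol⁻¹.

Q = I·t = 0.6690 × 83520 = 55870 C; n(e⁻) = 0.5791 mol.
n(Au) = n(e⁻)/3 = 0.1930 mol, so m = 0.1930 × 196.97 = 38.02 g.
Volume = m/ρ = 38.02 / 19.3 = 1.970 cm³.
Thickness = V/A = 1.970 / 419 = 0.00470 cm = 47.0 μm.

47.0 μm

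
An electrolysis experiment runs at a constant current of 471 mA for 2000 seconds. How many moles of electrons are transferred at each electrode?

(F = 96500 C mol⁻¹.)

0.00976 mol

Q = I·t = 0.4710 A × 2000.0 s = 942.0 C.
n(e⁻) = Q/F = 942.0 / 96500 = 0.00976 mol.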